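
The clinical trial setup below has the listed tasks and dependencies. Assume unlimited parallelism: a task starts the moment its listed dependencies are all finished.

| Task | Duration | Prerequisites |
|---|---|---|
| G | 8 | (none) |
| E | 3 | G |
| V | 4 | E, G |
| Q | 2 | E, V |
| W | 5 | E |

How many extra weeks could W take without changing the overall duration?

The longest chain is G→E→V→Q = 8+3+4+2 = 17; overall finish 17 weeks.
W finishes as early as 16 and must finish by 17.
So W can slip 17 − 16 = 1 week.

1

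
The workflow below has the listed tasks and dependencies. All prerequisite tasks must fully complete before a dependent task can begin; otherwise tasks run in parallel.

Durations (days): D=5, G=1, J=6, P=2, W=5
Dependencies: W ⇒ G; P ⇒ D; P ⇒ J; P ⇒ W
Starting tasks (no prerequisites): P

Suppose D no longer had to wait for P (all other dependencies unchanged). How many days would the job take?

Original critical path: P→J = 2+6 = 8 ⇒ 8 days.
Without P→D, D's earliest start moves from 2 to 0.
After: P→J = 2+6 = 8 → 8 days.

8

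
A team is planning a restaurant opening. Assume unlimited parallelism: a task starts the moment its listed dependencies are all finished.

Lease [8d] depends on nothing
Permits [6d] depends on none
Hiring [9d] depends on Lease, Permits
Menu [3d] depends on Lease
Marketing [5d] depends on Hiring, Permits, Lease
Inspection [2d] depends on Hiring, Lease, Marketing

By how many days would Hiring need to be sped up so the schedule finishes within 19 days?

5

Current finish: 24 days; target: 19.
Hiring is on every critical path, so each day cut from Hiring cuts the finish by one (this holds down to a finish of 16).
Need 24 − 19 = 5 days off Hiring → Hiring becomes 4 days, finish becomes 19.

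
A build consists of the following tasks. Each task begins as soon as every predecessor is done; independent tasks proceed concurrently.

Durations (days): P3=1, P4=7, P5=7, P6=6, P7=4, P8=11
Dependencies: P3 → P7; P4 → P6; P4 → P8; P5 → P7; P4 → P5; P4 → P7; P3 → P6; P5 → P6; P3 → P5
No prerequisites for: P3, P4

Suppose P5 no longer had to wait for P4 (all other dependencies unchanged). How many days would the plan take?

18

Original critical path: P4→P5→P6 = 7+7+6 = 20 ⇒ 20 days.
Without P4→P5, P5's earliest start moves from 7 to 1.
New critical path: P4→P8 = 7+11 = 18 ⇒ 18 days.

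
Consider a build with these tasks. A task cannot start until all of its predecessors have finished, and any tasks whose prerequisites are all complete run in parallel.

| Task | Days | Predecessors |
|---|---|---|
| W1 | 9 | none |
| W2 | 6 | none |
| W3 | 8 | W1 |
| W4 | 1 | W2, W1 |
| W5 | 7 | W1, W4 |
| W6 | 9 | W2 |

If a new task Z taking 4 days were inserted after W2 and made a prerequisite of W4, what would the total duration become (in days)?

Originally the project takes 17 days.
With Z inserted, W4 now waits for max(W2, W1, Z).
New critical path: W2→Z→W4→W5 = 6+4+1+7 = 18 ⇒ 18 days.

18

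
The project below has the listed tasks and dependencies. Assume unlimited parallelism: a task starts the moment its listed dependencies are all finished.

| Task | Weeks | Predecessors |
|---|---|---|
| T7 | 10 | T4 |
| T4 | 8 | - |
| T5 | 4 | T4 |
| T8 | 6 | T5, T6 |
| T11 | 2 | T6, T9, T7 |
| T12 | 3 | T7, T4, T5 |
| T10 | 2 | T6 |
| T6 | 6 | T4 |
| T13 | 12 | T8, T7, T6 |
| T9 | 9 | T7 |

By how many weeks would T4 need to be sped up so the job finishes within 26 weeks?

Current finish: 32 weeks; target: 26.
T4 is on every critical path, so each week cut from T4 cuts the finish by one (this holds down to a finish of 25).
Need 32 − 26 = 6 weeks off T4 → T4 becomes 2 weeks, finish becomes 26.

6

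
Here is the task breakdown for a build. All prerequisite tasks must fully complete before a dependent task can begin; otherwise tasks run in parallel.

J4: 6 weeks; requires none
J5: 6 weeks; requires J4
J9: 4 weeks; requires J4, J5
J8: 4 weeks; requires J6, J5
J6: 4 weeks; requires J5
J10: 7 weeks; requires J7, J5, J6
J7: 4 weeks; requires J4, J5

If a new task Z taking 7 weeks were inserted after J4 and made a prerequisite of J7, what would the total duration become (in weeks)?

Originally the schedule takes 23 weeks.
With Z inserted, J7 now waits for max(J4, J5, Z).
New critical path: J4→Z→J7→J10 = 6+7+4+7 = 24 ⇒ 24 weeks.

24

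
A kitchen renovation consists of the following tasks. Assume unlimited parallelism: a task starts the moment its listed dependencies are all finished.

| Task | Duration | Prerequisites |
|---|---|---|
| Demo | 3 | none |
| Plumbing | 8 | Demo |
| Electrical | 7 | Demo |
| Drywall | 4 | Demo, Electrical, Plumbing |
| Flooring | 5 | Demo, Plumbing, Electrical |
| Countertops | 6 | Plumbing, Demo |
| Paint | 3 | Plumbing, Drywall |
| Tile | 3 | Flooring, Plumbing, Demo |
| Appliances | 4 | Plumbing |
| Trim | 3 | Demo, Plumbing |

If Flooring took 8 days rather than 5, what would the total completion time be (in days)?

As given, the longest chain is Demo→Plumbing→Flooring→Tile = 3+8+5+3 = 19, so the finish is 19 days.
Flooring lies on that path, so at 8 days the path becomes 22 days.
The critical path is still Demo→Plumbing→Flooring→Tile; finish is now 22 days.

22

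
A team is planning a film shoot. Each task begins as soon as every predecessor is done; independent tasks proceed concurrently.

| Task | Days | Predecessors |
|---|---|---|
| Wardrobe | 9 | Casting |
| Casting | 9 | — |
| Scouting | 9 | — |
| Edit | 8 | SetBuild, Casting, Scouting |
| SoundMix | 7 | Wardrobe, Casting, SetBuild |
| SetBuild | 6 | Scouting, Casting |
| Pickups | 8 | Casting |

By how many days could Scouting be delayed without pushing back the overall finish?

Casting→Wardrobe→SoundMix = 9+9+7 = 25 sets the makespan at 25 days.
Longest path through Scouting: 23 days (earliest finish 9, latest finish 11).
Slack of Scouting = 2 − 0 = 2 days.

2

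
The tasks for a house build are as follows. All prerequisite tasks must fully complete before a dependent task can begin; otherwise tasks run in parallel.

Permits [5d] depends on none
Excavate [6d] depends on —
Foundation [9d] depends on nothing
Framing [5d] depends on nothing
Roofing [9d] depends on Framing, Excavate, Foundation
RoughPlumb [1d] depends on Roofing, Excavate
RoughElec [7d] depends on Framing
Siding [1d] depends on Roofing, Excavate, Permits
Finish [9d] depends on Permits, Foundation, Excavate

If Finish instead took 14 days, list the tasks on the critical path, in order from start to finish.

As given, the longest chain is Foundation→Roofing→RoughPlumb = 9+9+1 = 19, so the finish is 19 days.
Finish is off the critical path — its longest chain is 18 days, giving 1 of slack.
New critical path: Foundation→Finish = 9+14 = 23 ⇒ 23 days.

Foundation, Finish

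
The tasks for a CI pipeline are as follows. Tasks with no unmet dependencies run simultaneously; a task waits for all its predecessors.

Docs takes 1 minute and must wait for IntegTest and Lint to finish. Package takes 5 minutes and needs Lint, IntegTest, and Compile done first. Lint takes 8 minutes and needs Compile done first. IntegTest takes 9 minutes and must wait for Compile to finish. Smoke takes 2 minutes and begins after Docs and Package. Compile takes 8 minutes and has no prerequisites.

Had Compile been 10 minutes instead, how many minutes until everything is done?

Baseline: Compile→IntegTest→Package→Smoke = 8+9+5+2 = 24 → 24 minutes.
Compile lies on that path, so at 10 minutes the path becomes 26 minutes.
That remains the longest chain; total 26 minutes.

26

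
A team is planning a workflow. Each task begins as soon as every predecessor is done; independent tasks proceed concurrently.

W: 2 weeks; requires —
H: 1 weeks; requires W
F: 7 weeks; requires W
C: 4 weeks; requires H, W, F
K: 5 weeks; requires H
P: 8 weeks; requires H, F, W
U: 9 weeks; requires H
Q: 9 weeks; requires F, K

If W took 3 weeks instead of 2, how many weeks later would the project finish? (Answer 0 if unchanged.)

1

Baseline: W→F→Q = 2+7+9 = 18 → 18 weeks.
W lies on that path, so at 3 weeks the path becomes 19 weeks.
That remains the longest chain; total 19 weeks.
Change in finish: 19 − 18 = +1 weeks.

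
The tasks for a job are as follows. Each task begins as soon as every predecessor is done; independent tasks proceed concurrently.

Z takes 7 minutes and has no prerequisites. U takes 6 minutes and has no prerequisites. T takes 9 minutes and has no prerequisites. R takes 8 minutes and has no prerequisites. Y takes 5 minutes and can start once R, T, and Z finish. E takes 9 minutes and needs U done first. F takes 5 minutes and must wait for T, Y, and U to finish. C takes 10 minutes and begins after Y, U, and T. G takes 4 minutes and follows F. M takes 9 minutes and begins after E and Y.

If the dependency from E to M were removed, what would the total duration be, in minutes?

Original critical path: U→E→M = 6+9+9 = 24 ⇒ 24 minutes.
Without E→M, M's earliest start moves from 15 to 14.
New critical path: T→Y→C = 9+5+10 = 24 ⇒ 24 minutes.

24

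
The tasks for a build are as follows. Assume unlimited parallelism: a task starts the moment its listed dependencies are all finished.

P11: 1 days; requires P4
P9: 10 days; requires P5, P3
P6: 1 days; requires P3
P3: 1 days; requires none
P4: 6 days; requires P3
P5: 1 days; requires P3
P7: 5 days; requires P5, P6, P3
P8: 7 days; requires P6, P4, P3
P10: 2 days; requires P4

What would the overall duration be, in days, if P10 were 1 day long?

Critical path before the change: P3→P4→P8 = 1+6+7 = 14 giving 14 days.
P10 has 5 days of float (longest path through it is 9).
The critical path is still P3→P4→P8; finish is now 14 days.

14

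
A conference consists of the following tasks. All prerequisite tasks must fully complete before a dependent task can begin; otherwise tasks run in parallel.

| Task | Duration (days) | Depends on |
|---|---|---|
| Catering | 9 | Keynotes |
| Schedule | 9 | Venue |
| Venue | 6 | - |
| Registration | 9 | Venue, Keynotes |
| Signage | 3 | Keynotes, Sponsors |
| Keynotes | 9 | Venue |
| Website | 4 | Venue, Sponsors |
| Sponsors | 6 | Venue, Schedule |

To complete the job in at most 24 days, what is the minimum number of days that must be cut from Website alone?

1

Current finish: 25 days; target: 24.
Website is on every critical path, so each day cut from Website cuts the finish by one (this holds down to a finish of 24).
Need 25 − 24 = 1 day off Website → Website becomes 3 days, finish becomes 24.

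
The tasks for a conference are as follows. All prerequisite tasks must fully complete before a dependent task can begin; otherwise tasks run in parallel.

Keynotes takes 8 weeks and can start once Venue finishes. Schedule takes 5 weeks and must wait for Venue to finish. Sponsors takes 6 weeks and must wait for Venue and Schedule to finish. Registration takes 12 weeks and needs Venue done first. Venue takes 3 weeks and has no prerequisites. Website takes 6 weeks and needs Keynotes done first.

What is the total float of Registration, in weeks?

2

Venue→Keynotes→Website = 3+8+6 = 17 sets the makespan at 17 weeks.
Longest path through Registration: 15 weeks (earliest finish 15, latest finish 17).
So Registration can slip 17 − 15 = 2 weeks.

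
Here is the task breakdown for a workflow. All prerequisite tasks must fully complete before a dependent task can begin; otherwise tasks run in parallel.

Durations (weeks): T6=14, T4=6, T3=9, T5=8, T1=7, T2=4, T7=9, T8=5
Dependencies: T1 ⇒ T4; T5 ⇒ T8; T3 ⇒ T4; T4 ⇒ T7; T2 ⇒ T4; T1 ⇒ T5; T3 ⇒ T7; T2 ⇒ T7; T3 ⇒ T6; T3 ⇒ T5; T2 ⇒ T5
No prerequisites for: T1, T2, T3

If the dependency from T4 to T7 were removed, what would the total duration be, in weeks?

Original critical path: T3→T4→T7 = 9+6+9 = 24 ⇒ 24 weeks.
Without T4→T7, T7's earliest start moves from 15 to 9.
New critical path: T3→T6 = 9+14 = 23 ⇒ 23 weeks.

23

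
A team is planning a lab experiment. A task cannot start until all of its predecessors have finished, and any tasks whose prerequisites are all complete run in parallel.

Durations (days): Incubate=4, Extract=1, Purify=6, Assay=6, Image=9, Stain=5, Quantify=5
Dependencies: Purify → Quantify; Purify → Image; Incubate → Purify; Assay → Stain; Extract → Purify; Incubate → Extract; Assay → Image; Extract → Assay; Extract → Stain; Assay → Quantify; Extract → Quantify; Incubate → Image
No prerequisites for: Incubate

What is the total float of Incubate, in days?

Incubate→Extract→Purify→Image = 4+1+6+9 = 20 sets the makespan at 20 days.
Longest path through Incubate: 20 days (earliest finish 4, latest finish 4).
Float = 20 − 20 = 0.

0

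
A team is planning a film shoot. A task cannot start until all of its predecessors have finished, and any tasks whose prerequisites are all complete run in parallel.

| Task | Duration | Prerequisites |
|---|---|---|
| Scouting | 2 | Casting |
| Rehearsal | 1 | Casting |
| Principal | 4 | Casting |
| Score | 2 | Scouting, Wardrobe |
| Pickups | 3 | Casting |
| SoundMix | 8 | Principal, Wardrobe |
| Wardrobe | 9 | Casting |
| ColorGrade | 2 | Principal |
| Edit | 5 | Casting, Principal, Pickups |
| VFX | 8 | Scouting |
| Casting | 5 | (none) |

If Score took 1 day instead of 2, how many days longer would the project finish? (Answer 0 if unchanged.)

Actual critical path: Casting→Wardrobe→SoundMix = 5+9+8 = 22 ⇒ 22 days.
Score is off the critical path — its longest chain is 16 days, giving 6 of slack.
That remains the longest chain; total 22 days.
Change in finish: 22 − 22 = +0 days.

0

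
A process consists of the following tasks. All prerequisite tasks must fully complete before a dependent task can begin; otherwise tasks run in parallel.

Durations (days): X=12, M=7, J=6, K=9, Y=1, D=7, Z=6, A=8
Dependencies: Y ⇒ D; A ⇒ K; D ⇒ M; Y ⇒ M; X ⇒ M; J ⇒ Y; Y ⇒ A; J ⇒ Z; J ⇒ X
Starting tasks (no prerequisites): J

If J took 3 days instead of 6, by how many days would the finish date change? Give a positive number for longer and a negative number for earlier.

Baseline: J→X→M = 6+12+7 = 25 → 25 days.
J is on the critical path; changing it to 3 makes that path 22 days.
That remains the longest chain; total 22 days.
Change in finish: 22 − 25 = -3 days.

-3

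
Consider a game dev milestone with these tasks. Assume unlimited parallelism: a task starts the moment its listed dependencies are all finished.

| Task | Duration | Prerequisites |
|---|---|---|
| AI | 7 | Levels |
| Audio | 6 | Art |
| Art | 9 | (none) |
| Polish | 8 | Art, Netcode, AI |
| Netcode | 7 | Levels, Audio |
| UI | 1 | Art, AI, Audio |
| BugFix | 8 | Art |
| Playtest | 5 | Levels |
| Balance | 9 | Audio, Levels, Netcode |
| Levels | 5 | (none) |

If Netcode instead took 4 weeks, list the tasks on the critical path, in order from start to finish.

Baseline: Art→Audio→Netcode→Balance = 9+6+7+9 = 31 → 31 weeks.
Since Netcode is critical, the -3 change carries straight to that chain (now 28 weeks).
That remains the longest chain; total 28 weeks.

Art, Audio, Netcode, Balance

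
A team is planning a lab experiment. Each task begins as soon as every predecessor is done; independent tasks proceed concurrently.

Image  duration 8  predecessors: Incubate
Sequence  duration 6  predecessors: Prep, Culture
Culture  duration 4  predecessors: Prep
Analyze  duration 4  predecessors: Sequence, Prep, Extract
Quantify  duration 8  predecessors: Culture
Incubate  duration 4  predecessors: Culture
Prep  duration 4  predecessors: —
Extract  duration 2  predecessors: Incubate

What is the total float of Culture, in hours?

Prep→Culture→Incubate→Image = 4+4+4+8 = 20 sets the makespan at 20 hours.
The longest chain containing Culture totals 20 hours.
Float = 20 − 20 = 0.

0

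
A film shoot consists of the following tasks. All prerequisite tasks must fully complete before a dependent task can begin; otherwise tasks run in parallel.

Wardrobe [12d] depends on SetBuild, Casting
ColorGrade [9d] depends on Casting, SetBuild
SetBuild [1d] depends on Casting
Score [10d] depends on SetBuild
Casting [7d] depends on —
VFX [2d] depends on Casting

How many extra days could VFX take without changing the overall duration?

11

The longest chain is Casting→SetBuild→Wardrobe = 7+1+12 = 20; overall finish 20 days.
VFX finishes as early as 9 and must finish by 20.
Slack of VFX = 18 − 7 = 11 days.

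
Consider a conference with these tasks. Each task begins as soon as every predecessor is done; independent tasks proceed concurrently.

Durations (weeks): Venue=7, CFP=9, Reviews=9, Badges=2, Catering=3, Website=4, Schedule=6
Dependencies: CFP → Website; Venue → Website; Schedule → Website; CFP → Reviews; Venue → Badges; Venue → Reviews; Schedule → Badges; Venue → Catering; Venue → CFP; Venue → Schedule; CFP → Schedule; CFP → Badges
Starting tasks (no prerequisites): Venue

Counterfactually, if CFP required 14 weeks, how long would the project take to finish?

31

As given, the longest chain is Venue→CFP→Schedule→Website = 7+9+6+4 = 26, so the finish is 26 weeks.
CFP is on the critical path; changing it to 14 makes that path 31 weeks.
The critical path is still Venue→CFP→Schedule→Website; finish is now 31 weeks.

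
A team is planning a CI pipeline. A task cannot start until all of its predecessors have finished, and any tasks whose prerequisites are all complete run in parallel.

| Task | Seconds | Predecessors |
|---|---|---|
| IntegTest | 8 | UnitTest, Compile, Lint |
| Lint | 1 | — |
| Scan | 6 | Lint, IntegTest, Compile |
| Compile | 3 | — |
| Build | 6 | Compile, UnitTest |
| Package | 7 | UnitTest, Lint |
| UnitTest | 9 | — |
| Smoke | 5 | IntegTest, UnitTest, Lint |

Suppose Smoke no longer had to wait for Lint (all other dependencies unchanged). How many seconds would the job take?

Before: longest chain UnitTest→IntegTest→Scan = 9+8+6 = 23, finish 23.
Dropping Lint→Smoke doesn't change Smoke's earliest start (17); another predecessor still binds.
New critical path: UnitTest→IntegTest→Scan = 9+8+6 = 23 ⇒ 23 seconds.

23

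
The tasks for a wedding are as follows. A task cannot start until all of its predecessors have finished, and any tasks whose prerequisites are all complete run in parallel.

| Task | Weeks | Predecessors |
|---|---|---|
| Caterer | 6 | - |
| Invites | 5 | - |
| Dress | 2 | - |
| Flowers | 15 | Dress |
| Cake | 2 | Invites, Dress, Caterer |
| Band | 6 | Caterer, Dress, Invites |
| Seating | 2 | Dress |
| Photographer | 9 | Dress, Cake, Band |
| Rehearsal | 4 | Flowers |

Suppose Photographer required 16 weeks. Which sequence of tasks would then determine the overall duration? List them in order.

Caterer, Band, Photographer

The binding path is Caterer→Band→Photographer = 6+6+9 = 21; finish at 21 weeks.
Photographer is on the critical path; changing it to 16 makes that path 28 weeks.
The critical path is still Caterer→Band→Photographer; finish is now 28 weeks.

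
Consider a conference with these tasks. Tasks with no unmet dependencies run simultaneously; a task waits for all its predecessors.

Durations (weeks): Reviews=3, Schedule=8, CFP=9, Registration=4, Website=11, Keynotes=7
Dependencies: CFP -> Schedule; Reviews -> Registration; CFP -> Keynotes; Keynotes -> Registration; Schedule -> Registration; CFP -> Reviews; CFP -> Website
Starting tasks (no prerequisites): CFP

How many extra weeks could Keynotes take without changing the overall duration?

The longest chain is CFP→Schedule→Registration = 9+8+4 = 21; overall finish 21 weeks.
Longest path through Keynotes: 20 weeks (earliest finish 16, latest finish 17).
Slack of Keynotes = 10 − 9 = 1 week.

1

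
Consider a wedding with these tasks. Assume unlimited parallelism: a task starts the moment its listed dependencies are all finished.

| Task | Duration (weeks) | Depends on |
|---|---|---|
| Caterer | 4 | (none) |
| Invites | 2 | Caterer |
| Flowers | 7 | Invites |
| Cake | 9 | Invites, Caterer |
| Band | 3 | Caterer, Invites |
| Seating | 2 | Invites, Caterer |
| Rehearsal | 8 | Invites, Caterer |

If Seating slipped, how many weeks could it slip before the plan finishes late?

7

Critical path: Caterer→Invites→Cake = 4+2+9 = 15, so the finish is 15 weeks.
Longest path through Seating: 8 weeks (earliest finish 8, latest finish 15).
Float = 15 − 8 = 7.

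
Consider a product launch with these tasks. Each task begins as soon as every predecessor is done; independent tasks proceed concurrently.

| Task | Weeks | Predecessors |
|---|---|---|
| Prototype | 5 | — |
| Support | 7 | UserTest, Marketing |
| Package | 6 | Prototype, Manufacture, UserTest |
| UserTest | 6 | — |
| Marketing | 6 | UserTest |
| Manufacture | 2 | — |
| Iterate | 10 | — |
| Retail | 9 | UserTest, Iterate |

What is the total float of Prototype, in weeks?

8

Critical path: UserTest→Marketing→Support = 6+6+7 = 19, so the finish is 19 weeks.
The longest chain containing Prototype totals 11 weeks.
Float = 19 − 11 = 8.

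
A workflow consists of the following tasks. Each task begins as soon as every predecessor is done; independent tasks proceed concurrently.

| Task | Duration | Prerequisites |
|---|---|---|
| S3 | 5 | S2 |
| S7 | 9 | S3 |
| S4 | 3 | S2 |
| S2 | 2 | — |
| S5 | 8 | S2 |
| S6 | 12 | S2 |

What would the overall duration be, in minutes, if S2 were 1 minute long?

Baseline: S2→S3→S7 = 2+5+9 = 16 → 16 minutes.
S2 lies on that path, so at 1 minute the path becomes 15 minutes.
No other chain overtakes it, so the finish is 15 minutes.

15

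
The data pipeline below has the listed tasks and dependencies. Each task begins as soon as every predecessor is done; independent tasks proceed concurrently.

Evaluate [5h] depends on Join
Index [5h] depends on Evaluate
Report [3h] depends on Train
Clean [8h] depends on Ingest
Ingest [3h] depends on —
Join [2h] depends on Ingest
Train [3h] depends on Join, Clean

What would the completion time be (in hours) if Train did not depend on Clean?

With the dependency in place, Ingest→Clean→Train→Report = 3+8+3+3 = 17 sets the finish at 17 hours.
Without Clean→Train, Train's earliest start moves from 11 to 5.
The longest chain is now Ingest→Join→Evaluate→Index = 3+2+5+5 = 15, so the job takes 15 hours.

15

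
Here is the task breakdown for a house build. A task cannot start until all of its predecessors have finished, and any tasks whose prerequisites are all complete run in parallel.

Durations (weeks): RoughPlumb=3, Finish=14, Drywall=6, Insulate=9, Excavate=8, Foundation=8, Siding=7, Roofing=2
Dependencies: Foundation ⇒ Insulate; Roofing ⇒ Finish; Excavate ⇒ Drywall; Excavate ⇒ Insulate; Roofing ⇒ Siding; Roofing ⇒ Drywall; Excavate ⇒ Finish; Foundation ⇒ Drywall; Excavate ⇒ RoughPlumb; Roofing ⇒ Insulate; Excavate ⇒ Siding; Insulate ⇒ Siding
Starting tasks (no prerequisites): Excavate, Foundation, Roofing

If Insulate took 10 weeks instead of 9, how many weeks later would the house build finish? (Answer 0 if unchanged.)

Baseline: Excavate→Insulate→Siding = 8+9+7 = 24 → 24 weeks.
Insulate is on the critical path; changing it to 10 makes that path 25 weeks.
No other chain overtakes it, so the finish is 25 weeks.
Change in finish: 25 − 24 = +1 weeks.

1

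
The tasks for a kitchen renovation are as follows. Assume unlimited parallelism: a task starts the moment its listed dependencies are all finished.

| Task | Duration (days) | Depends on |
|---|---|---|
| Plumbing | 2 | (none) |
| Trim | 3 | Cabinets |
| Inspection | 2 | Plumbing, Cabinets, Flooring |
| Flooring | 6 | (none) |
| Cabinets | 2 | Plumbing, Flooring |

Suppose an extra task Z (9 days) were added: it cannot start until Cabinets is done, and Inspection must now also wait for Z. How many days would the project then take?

19

Originally the project takes 11 days.
With Z inserted, Inspection now waits for max(Plumbing, Cabinets, Flooring, Z).
New critical path: Flooring→Cabinets→Z→Inspection = 6+2+9+2 = 19 ⇒ 19 days.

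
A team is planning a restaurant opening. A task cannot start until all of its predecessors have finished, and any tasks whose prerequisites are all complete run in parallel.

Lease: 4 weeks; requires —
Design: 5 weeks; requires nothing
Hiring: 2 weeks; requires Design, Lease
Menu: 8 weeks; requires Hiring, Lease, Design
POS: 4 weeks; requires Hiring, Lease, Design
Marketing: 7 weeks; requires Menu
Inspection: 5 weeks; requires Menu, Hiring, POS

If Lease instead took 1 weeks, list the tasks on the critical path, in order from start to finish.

Design, Hiring, Menu, Marketing

The binding path is Design→Hiring→Menu→Marketing = 5+2+8+7 = 22; finish at 22 weeks.
Lease is off the critical path — its longest chain is 21 weeks, giving 1 of slack.
That remains the longest chain; total 22 weeks.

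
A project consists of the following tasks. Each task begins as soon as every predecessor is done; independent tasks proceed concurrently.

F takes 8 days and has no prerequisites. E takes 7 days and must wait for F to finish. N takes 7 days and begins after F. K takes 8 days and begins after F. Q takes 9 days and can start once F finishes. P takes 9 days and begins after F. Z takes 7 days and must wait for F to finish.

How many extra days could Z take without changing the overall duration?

F→Q = 8+9 = 17 sets the makespan at 17 days.
The longest chain containing Z totals 15 days.
Slack of Z = 10 − 8 = 2 days.

2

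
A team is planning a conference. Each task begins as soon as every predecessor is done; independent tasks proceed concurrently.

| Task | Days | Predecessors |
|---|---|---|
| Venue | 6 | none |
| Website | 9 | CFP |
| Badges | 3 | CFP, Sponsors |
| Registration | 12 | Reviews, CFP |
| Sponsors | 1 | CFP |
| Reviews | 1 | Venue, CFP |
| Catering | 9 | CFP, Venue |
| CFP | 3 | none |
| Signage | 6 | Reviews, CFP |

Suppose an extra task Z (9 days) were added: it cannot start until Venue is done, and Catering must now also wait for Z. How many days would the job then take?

Originally the job takes 19 days.
With Z inserted, Catering now waits for max(CFP, Venue, Z).
New critical path: Venue→Z→Catering = 6+9+9 = 24 ⇒ 24 days.

24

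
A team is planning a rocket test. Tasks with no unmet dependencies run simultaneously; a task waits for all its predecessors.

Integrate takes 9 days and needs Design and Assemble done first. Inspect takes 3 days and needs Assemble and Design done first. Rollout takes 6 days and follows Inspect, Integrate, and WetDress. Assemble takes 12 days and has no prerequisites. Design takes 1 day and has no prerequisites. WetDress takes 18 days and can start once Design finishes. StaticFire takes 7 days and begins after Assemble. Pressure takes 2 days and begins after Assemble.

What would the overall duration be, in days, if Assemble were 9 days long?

25

Baseline: Assemble→Integrate→Rollout = 12+9+6 = 27 → 27 days.
Assemble lies on that path, so at 9 days the path becomes 24 days.
The binding chain switches to Design→WetDress→Rollout = 1+18+6 = 25; finish 25 days.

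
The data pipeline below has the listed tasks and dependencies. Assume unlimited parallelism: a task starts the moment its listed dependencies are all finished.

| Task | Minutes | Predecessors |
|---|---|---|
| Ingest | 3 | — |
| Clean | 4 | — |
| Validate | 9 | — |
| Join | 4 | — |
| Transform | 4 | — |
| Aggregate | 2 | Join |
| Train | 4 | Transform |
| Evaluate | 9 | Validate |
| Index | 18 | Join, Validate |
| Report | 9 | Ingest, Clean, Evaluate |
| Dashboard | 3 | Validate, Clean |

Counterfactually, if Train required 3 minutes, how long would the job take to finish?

27

Actual critical path: Validate→Evaluate→Report = 9+9+9 = 27 ⇒ 27 minutes.
The longest path through Train is only 8 minutes, so Train has float 19.
That remains the longest chain; total 27 minutes.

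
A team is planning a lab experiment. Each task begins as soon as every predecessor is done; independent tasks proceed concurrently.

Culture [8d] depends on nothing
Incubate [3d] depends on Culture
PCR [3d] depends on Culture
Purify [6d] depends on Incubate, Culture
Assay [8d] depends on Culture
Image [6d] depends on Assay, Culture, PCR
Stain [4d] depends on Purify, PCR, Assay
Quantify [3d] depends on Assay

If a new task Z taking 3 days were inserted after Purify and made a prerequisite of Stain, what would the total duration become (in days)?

24

Originally the plan takes 22 days.
With Z inserted, Stain now waits for max(Purify, PCR, Assay, Z).
New critical path: Culture→Incubate→Purify→Z→Stain = 8+3+6+3+4 = 24 ⇒ 24 days.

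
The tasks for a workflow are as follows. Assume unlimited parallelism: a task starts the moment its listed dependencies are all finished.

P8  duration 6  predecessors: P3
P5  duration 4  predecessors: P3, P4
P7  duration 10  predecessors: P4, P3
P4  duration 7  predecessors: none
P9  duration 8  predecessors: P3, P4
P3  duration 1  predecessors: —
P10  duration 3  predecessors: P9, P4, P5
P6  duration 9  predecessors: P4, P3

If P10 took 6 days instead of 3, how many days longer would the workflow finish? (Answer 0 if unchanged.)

3

Baseline: P4→P9→P10 = 7+8+3 = 18 → 18 days.
P10 lies on that path, so at 6 days the path becomes 21 days.
The critical path is still P4→P9→P10; finish is now 21 days.
Change in finish: 21 − 18 = +3 days.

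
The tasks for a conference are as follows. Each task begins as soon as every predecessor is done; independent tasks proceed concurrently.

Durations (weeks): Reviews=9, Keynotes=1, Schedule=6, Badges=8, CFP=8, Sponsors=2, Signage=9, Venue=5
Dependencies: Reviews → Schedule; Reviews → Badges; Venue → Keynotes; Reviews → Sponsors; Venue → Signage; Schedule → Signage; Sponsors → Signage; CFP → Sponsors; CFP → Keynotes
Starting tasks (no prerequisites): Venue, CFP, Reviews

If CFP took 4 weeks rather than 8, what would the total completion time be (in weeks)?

24

Baseline: Reviews→Schedule→Signage = 9+6+9 = 24 → 24 weeks.
CFP is off the critical path — its longest chain is 19 weeks, giving 5 of slack.
The critical path is still Reviews→Schedule→Signage; finish is now 24 weeks.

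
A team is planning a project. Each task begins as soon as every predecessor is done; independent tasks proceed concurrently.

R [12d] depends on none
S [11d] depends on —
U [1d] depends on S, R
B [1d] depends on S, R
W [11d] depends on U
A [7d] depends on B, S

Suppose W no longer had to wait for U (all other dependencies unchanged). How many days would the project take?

20

Before: longest chain R→U→W = 12+1+11 = 24, finish 24.
Without U→W, W's earliest start moves from 13 to 0.
New critical path: R→B→A = 12+1+7 = 20 ⇒ 20 days.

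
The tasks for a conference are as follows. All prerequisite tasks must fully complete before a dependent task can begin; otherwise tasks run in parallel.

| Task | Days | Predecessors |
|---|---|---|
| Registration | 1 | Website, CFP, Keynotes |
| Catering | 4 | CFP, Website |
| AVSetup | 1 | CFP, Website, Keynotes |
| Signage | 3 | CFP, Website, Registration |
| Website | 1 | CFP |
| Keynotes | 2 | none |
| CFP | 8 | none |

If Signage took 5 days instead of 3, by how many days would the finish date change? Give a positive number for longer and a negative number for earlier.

The binding path is CFP→Website→Registration→Signage = 8+1+1+3 = 13; finish at 13 days.
Since Signage is critical, the +2 change carries straight to that chain (now 15 days).
That remains the longest chain; total 15 days.
Change in finish: 15 − 13 = +2 days.

2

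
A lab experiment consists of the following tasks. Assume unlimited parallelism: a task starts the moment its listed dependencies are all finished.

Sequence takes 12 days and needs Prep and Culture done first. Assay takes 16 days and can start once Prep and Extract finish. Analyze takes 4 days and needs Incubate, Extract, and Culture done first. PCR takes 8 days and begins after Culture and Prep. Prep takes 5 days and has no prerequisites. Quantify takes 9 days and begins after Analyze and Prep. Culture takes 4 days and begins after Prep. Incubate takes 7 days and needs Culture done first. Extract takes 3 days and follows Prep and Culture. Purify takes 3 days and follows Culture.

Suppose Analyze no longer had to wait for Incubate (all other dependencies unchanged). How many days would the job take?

Before: longest chain Prep→Culture→Incubate→Analyze→Quantify = 5+4+7+4+9 = 29, finish 29.
Without Incubate→Analyze, Analyze's earliest start moves from 16 to 12.
New critical path: Prep→Culture→Extract→Assay = 5+4+3+16 = 28 ⇒ 28 days.

28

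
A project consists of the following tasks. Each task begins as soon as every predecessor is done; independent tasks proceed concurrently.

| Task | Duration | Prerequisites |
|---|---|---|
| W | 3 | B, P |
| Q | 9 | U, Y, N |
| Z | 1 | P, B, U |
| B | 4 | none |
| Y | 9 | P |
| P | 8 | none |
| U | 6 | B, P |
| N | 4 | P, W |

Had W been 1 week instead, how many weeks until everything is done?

26

As given, the longest chain is P→Y→Q = 8+9+9 = 26, so the finish is 26 weeks.
The longest path through W is only 24 weeks, so W has float 2.
That remains the longest chain; total 26 weeks.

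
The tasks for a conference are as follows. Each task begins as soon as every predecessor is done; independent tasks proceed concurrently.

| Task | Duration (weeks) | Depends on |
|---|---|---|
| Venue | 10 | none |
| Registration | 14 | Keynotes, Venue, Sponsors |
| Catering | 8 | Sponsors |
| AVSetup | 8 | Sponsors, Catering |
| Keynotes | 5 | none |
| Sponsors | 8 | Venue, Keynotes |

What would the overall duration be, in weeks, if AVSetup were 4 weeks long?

32

Baseline: Venue→Sponsors→Catering→AVSetup = 10+8+8+8 = 34 → 34 weeks.
AVSetup is on the critical path; changing it to 4 makes that path 30 weeks.
Now Venue→Sponsors→Registration = 10+8+14 = 32 is longest, so the finish becomes 32 weeks.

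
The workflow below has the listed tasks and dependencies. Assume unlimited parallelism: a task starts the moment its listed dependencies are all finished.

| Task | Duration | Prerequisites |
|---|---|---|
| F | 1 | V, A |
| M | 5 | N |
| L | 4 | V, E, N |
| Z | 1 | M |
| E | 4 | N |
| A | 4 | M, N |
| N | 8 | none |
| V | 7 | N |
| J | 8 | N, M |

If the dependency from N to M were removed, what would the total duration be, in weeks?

19

Original critical path: N→M→J = 8+5+8 = 21 ⇒ 21 weeks.
Without N→M, M's earliest start moves from 8 to 0.
New critical path: N→V→L = 8+7+4 = 19 ⇒ 19 weeks.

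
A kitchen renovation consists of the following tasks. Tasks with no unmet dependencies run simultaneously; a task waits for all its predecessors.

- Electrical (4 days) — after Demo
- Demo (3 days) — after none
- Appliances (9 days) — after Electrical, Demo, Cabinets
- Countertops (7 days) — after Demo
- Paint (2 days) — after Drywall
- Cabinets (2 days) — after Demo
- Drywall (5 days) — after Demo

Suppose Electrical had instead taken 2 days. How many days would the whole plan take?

Baseline: Demo→Electrical→Appliances = 3+4+9 = 16 → 16 days.
Electrical is on the critical path; changing it to 2 makes that path 14 days.
No other chain overtakes it, so the finish is 14 days.

14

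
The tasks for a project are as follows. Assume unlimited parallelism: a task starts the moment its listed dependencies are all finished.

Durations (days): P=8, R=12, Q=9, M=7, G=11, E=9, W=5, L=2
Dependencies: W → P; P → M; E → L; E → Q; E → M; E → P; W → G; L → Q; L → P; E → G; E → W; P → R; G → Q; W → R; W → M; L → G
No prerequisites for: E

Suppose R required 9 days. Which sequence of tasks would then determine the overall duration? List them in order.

E, W, G, Q

As given, the longest chain is E→W→P→R = 9+5+8+12 = 34, so the finish is 34 days.
R is on the critical path; changing it to 9 makes that path 31 days.
Now E→W→G→Q = 9+5+11+9 = 34 is longest, so the finish becomes 34 days.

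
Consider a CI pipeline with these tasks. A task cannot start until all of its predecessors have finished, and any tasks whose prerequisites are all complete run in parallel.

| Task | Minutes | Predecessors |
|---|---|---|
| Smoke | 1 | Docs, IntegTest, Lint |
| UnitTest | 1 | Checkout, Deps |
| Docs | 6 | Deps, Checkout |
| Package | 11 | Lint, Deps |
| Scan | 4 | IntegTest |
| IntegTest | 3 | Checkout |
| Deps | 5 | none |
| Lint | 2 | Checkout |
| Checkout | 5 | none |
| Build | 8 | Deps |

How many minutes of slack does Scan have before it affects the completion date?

6

Critical path: Checkout→Lint→Package = 5+2+11 = 18, so the finish is 18 minutes.
Scan finishes as early as 12 and must finish by 18.
Float = 18 − 12 = 6.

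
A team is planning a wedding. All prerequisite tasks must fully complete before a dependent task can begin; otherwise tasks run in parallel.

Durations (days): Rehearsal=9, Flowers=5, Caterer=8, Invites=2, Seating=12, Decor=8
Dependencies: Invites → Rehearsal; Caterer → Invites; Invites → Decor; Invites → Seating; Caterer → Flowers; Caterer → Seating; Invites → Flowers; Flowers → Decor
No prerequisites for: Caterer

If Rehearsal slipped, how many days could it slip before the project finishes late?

The longest chain is Caterer→Invites→Flowers→Decor = 8+2+5+8 = 23; overall finish 23 days.
The longest chain containing Rehearsal totals 19 days.
Float = 23 − 19 = 4.

4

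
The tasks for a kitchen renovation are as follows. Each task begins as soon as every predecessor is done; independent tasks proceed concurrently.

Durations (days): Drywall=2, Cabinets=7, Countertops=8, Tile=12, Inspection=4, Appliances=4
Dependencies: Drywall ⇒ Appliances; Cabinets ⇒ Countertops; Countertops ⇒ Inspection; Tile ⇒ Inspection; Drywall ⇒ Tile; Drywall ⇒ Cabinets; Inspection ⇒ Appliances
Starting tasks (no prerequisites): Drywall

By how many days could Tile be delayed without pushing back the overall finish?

The longest chain is Drywall→Cabinets→Countertops→Inspection→Appliances = 2+7+8+4+4 = 25; overall finish 25 days.
The longest chain containing Tile totals 22 days.
So Tile can slip 17 − 14 = 3 days.

3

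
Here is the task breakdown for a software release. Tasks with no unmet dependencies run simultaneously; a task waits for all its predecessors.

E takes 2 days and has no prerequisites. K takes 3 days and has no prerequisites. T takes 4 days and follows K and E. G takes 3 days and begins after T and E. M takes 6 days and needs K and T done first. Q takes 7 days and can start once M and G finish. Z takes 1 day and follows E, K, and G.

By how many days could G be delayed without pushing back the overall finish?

3

The longest chain is K→T→M→Q = 3+4+6+7 = 20; overall finish 20 days.
Longest path through G: 17 days (earliest finish 10, latest finish 13).
So G can slip 13 − 10 = 3 days.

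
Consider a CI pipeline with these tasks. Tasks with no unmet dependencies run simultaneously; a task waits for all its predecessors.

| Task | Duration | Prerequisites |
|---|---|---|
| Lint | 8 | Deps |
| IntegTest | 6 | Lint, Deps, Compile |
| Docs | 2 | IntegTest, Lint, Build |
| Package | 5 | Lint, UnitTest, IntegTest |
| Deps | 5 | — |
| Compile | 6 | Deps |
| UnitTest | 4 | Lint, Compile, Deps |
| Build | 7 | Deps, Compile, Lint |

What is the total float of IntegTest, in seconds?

The longest chain is Deps→Lint→IntegTest→Package = 5+8+6+5 = 24; overall finish 24 seconds.
Longest path through IntegTest: 24 seconds (earliest finish 19, latest finish 19).
Slack of IntegTest = 13 − 13 = 0 seconds.

0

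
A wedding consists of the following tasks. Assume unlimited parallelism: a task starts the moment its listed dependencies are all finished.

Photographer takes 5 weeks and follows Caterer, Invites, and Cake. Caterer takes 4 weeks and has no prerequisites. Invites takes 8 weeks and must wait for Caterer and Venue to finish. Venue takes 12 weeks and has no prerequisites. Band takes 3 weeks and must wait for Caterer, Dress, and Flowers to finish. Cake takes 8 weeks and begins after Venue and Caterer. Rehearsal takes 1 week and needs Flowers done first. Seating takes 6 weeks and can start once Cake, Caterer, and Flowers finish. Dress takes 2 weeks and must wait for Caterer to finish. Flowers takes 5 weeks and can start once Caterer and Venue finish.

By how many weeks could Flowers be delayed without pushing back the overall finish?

3

Critical path: Venue→Cake→Seating = 12+8+6 = 26, so the finish is 26 weeks.
Flowers finishes as early as 17 and must finish by 20.
Slack of Flowers = 15 − 12 = 3 weeks.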